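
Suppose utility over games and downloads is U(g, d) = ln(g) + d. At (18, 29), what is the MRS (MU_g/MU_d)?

MU_g = 1/g, MU_d = 1.
MRS = 1/g ÷ 1.
At (18, 29): MRS = 1/18.
The indifference curve has slope −1/18 at this bundle.

MRS = 1/18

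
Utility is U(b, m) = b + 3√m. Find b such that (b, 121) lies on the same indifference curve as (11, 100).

b = 8

U(11, 100) = 41.
Set U(b, 121) = 41 and solve.
With m = 121: √121 = 11, so b = 41 − 3·11 = 8.
Check: U(8, 121) = 41.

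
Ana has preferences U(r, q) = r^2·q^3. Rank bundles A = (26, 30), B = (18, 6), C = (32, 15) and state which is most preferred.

Evaluate utility at each bundle:
U(A) = 18252000.
U(B) = 69984.
U(C) = 3456000.
Highest utility is A, so A ≻ C ≻ B.

Bundle A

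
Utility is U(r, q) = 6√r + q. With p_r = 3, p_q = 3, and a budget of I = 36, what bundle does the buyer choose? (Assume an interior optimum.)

MU_r = 6/(2√r), MU_q = 1.
MRS = 6/(2√r) ÷ 1.
Tangency: set MRS = p_r/p_q = 3/3 = 1.
MRS depends only on r: 3/√r = 1 ⇒ √r = 3/1 = 3 ⇒ r* = 9.
From the budget, 3·q = 36 − 3·9 = 9, so q* = 3.

r* = 9, q* = 3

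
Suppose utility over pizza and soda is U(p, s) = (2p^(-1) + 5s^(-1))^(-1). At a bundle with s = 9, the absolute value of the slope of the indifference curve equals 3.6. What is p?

For CES with ρ = -1, MRS = (2/5)·(s/p)^2.
Setting (2/5)·(9/p)^2 = 3.6 gives (9/p)^2 = 9, so 9/p = 3 and p = 3.

p = 3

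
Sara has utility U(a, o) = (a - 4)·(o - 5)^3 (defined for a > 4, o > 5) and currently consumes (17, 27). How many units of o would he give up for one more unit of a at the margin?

MRS = 22/39

MU_a = (o−5)^3, MU_o = 3·(a−4)·(o−5)^2.
MRS = (1/3)·(o−5)/(a−4).
At (17, 27): MRS = 22/39.
The indifference curve has slope −22/39 at this bundle.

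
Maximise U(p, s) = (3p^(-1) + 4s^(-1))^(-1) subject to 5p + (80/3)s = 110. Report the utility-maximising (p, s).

p* = 6, s* = 3

For CES with ρ = -1, MRS = (3/4)·(s/p)^2.
Tangency: set MRS = p_p/p_s = 5/(80/3) = 3/16.
So (s/p)^2 = 0.25; taking the square root, s/p = 0.5, i.e. s = 0.5·p.
Substitute into the budget 5·p + (80/3)·s = 110: (55/3)·p = 110, so p* = 6 and s* = 0.5·6 = 3.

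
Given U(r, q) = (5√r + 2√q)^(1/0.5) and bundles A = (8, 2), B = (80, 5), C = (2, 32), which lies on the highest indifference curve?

Bundle B

Evaluate utility at each bundle:
U(A) = 288.000.
U(B) = 2420.000.
U(C) = 338.000.
Highest utility is B, so B ≻ C ≻ A.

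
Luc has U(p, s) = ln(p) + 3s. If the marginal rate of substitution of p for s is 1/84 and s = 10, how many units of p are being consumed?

MU_p = 1/p, MU_s = 3.
MRS = 1/p ÷ 3.
MRS depends only on p: (1/3)/p = 1/84 ⇒ p = (1/3)/(1/84) = 28.

p = 28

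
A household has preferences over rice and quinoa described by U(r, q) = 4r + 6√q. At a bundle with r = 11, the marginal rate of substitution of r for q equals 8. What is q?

MU_r = 4, MU_q = 6/(2√q).
MRS = 4 ÷ (6/(2√q)).
MRS depends only on q: (4/3)·√q = 8 ⇒ √q = 8/(4/3) = 6 ⇒ q = 36.

q = 36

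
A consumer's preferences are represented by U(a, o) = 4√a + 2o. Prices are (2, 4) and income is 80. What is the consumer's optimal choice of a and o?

MU_a = 4/(2√a), MU_o = 2.
MRS = 4/(2√a) ÷ 2.
Tangency: set MRS = p_a/p_o = 2/4 = 0.5.
MRS depends only on a: 1/√a = 0.5 ⇒ √a = 1/0.5 = 2 ⇒ a* = 4.
From the budget, 4·o = 80 − 2·4 = 72, so o* = 18.

a* = 4, o* = 18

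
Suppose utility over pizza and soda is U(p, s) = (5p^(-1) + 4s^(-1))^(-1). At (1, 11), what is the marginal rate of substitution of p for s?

MRS = 151.25

For CES with ρ = -1, MRS = (5/4)·(s/p)^2.
At (1, 11): MRS = 151.25.
So at (1, 11) the consumer would give up 151.25 units of s for one more unit of p.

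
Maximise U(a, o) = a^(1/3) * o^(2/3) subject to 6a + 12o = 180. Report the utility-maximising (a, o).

MU_a = 1/3·a^(-2/3)·o^(2/3) and MU_o = 2/3·a^(1/3)·o^(-1/3).
MRS = MU_a/MU_o = (0.5)·o/a.
Tangency: set MRS = p_a/p_o = 6/12 = 0.5.
So (0.5)·o/a = 0.5, i.e. o = a.
Substitute into the budget 6·a + 12·o = 180: 18·a = 180, so a* = 10.
Then o* = 10.

a* = 10, o* = 10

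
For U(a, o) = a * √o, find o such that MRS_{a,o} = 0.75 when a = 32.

o = 12

MU_a = √o and MU_o = 0.5·a·o^(-0.5).
MRS = MU_a/MU_o = (2)·o/a.
Substitute a = 32: MRS = o/16. Setting o/16 = 0.75 gives o = 0.75·16 = 12.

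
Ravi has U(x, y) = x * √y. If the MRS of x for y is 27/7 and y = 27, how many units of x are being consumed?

x = 14

MU_x = √y and MU_y = 0.5·x·y^(-0.5).
MRS = MU_x/MU_y = (2)·y/x.
Substitute y = 27: MRS = 54/x. Setting 54/x = 27/7 gives x = 54/(27/7) = 14.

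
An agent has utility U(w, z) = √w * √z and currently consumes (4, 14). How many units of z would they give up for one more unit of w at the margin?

MU_w = 0.5·w^(-0.5)·√z and MU_z = 0.5·√w·z^(-0.5).
MRS = MU_w/MU_z = z/w.
At (4, 14): MRS = 3.5.
That is, one extra unit of w is worth 3.5 units of z at the margin.

MRS = 3.5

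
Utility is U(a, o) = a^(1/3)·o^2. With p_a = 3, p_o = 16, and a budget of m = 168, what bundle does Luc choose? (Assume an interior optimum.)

a* = 8, o* = 9

MU_a = 1/3·a^(-2/3)·o^2 and MU_o = 2·a^(1/3)·o.
MRS = MU_a/MU_o = (1/6)·o/a.
Tangency: set MRS = p_a/p_o = 3/16.
So (1/6)·o/a = 3/16, i.e. o = 1.125·a.
Substitute into the budget 3·a + 16·o = 168: 21·a = 168, so a* = 8.
Then o* = 1.125·8 = 9.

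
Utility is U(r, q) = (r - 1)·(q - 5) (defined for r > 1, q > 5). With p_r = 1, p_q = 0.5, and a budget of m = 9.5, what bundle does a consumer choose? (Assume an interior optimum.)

r* = 4, q* = 11

MU_r = (q−5), MU_q = (r−1).
MRS = (q−5)/(r−1).
Tangency: set MRS = p_r/p_q = 1/0.5 = 2.
So (q − 5)/(r − 1) = 2, i.e. (q − 5) = 2·(r − 1).
Rewrite the budget in excess-of-subsistence terms: 1·(r − 1) + 0.5·(q − 5) = 9.5 − 1·1 − 0.5·5 = 6.
Substituting, 2·(r − 1) = 6, so r − 1 = 3 and r* = 4.
Then q − 5 = 2·3 = 6, so q* = 11.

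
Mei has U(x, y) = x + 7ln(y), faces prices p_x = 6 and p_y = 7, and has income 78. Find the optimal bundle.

x* = 6, y* = 6

MU_x = 1, MU_y = 7/y.
MRS = 1 ÷ (7/y).
Tangency: set MRS = p_x/p_y = 6/7.
MRS depends only on y: (1/7)·y = 6/7 ⇒ y* = (6/7)/(1/7) = 6.
From the budget, 6·x = 78 − 7·6 = 36, so x* = 6.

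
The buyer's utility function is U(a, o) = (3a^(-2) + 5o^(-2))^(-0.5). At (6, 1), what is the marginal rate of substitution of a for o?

For CES with ρ = -2, MRS = (3/5)·(o/a)^3.
At (6, 1): MRS = 1/360.
That is, one extra unit of a is worth 1/360 units of o at the margin.

MRS = 1/360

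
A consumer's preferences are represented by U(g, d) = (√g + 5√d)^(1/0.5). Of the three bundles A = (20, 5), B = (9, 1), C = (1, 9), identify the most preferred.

Evaluate utility at each bundle:
U(A) = 245.000.
U(B) = 64.000.
U(C) = 256.000.
Highest utility is C, so C ≻ A ≻ B.

Bundle C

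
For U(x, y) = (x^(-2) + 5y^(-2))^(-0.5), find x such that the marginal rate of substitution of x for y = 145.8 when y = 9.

For CES with ρ = -2, MRS = (1/5)·(y/x)^3.
Setting (1/5)·(9/x)^3 = 145.8 gives (9/x)^3 = 729, so 9/x = 9 and x = 1.

x = 1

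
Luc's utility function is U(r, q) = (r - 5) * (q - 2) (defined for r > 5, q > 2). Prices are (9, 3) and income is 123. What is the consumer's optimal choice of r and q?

r* = 9, q* = 14

MU_r = (q−2), MU_q = (r−5).
MRS = (q−2)/(r−5).
Tangency: set MRS = p_r/p_q = 9/3 = 3.
So (q − 2)/(r − 5) = 3, i.e. (q − 2) = 3·(r − 5).
Rewrite the budget in excess-of-subsistence terms: 9·(r − 5) + 3·(q − 2) = 123 − 9·5 − 3·2 = 72.
Substituting, 18·(r − 5) = 72, so r − 5 = 4 and r* = 9.
Then q − 2 = 3·4 = 12, so q* = 14.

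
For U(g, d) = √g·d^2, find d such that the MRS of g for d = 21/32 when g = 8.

d = 21

MU_g = 0.5·g^(-0.5)·d^2 and MU_d = 2·√g·d.
MRS = MU_g/MU_d = (0.25)·d/g.
Substitute g = 8: MRS = d/32. Setting d/32 = 21/32 gives d = (21/32)·32 = 21.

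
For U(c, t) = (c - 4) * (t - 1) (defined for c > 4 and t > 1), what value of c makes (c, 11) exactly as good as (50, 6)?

U(50, 6) = 230.
Set U(c, 11) = 230 and solve.
With t = 11: (11 − 1) = 10, so (c − 4) = 230/10 = 23.
So c = 4 + 23 = 27.
Check: U(27, 11) = 230.

c = 27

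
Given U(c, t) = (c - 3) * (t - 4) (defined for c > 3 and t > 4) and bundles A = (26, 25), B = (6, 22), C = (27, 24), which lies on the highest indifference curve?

Evaluate utility at each bundle:
U(A) = 483.
U(B) = 54.
U(C) = 480.
Highest utility is A, so A ≻ C ≻ B.

Bundle A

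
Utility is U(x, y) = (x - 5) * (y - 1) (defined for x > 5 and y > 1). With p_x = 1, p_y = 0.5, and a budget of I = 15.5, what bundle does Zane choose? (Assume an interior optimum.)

x* = 10, y* = 11

MU_x = (y−1), MU_y = (x−5).
MRS = (y−1)/(x−5).
Tangency: set MRS = p_x/p_y = 1/0.5 = 2.
So (y − 1)/(x − 5) = 2, i.e. (y − 1) = 2·(x − 5).
Rewrite the budget in excess-of-subsistence terms: 1·(x − 5) + 0.5·(y − 1) = 15.5 − 1·5 − 0.5·1 = 10.
Substituting, 2·(x − 5) = 10, so x − 5 = 5 and x* = 10.
Then y − 1 = 2·5 = 10, so y* = 11.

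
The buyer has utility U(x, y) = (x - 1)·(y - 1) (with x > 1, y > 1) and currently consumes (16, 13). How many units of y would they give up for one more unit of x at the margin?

MRS = 0.8

MU_x = (y−1), MU_y = (x−1).
MRS = (y−1)/(x−1).
At (16, 13): MRS = 0.8.
That is, one extra unit of x is worth 0.8 units of y at the margin.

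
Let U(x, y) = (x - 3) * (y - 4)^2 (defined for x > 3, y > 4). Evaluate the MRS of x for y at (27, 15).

MU_x = (y−4)^2, MU_y = 2·(x−3)·(y−4).
MRS = (1/2)·(y−4)/(x−3).
At (27, 15): MRS = 11/48.
The indifference curve has slope −11/48 at this bundle.

MRS = 11/48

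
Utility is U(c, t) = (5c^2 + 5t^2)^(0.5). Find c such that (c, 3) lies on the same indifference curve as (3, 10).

U depends on (c, t) only through S = 5c^2 + 5t^2, so equal utility means equal S. At (3, 10): S = 545.
With t = 3: 5·3^2 = 45, so 5c^2 = 545 − 45 = 500, i.e. c^2 = 100.
Hence c = √100 = 10.
Check: U(10, 3) = 23.3452.

c = 10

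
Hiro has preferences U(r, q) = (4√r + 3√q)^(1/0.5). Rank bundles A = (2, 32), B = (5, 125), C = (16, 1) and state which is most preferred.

Bundle B

Evaluate utility at each bundle:
U(A) = 512.000.
U(B) = 1805.000.
U(C) = 361.000.
Highest utility is B, so B ≻ A ≻ C.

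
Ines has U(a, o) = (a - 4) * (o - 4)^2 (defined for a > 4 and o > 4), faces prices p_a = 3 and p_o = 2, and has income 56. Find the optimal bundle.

a* = 8, o* = 16

MU_a = (o−4)^2, MU_o = 2·(a−4)·(o−4).
MRS = (1/2)·(o−4)/(a−4).
Tangency: set MRS = p_a/p_o = 3/2 = 1.5.
So (1/2)·(o − 4)/(a − 4) = 1.5, i.e. (o − 4) = 3·(a − 4).
Rewrite the budget in excess-of-subsistence terms: 3·(a − 4) + 2·(o − 4) = 56 − 3·4 − 2·4 = 36.
Substituting, 9·(a − 4) = 36, so a − 4 = 4 and a* = 8.
Then o − 4 = 3·4 = 12, so o* = 16.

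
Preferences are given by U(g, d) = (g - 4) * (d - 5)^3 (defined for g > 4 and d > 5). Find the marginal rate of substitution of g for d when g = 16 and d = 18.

MU_g = (d−5)^3, MU_d = 3·(g−4)·(d−5)^2.
MRS = (1/3)·(d−5)/(g−4).
At (16, 18): MRS = 13/36.
The indifference curve has slope −13/36 at this bundle.

MRS = 13/36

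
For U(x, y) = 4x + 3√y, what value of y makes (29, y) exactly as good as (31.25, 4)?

y = 25

U(31.25, 4) = 131.
Set U(29, y) = 131 and solve.
With x = 29: 3√y = 131 − 4·29 = 15, so √y = 5 and y = 25.
Check: U(29, 25) = 131.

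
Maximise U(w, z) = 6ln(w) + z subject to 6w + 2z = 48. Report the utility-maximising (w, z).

w* = 2, z* = 18

MU_w = 6/w, MU_z = 1.
MRS = 6/w ÷ 1.
Tangency: set MRS = p_w/p_z = 6/2 = 3.
MRS depends only on w: 6/w = 3 ⇒ w* = 6/3 = 2.
From the budget, 2·z = 48 − 6·2 = 36, so z* = 18.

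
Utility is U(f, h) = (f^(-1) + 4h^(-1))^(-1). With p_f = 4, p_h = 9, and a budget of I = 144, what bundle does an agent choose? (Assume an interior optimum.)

f* = 9, h* = 12

For CES with ρ = -1, MRS = (1/4)·(h/f)^2.
Tangency: set MRS = p_f/p_h = 4/9.
So (h/f)^2 = 16/9; taking the square root, h/f = 4/3, i.e. h = (4/3)·f.
Substitute into the budget 4·f + 9·h = 144: 16·f = 144, so f* = 9 and h* = (4/3)·9 = 12.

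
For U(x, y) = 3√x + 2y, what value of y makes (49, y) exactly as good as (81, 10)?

y = 13

U(81, 10) = 47.
Set U(49, y) = 47 and solve.
With x = 49: √49 = 7, so 2y = 47 − 3·7 = 26 and y = 13.
Check: U(49, 13) = 47.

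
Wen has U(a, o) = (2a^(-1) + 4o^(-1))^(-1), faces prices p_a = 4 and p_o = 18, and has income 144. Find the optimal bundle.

a* = 9, o* = 6

For CES with ρ = -1, MRS = (2/4)·(o/a)^2.
Tangency: set MRS = p_a/p_o = 4/18 = 2/9.
So (o/a)^2 = 4/9; taking the square root, o/a = 2/3, i.e. o = (2/3)·a.
Substitute into the budget 4·a + 18·o = 144: 16·a = 144, so a* = 9 and o* = (2/3)·9 = 6.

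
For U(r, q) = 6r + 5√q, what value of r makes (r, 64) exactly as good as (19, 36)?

U(19, 36) = 144.
Set U(r, 64) = 144 and solve.
With q = 64: √64 = 8, so 6r = 144 − 5·8 = 104 and r = 52/3.
Check: U(52/3, 64) = 144.

r = 52/3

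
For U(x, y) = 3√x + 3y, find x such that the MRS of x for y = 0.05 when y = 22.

x = 100

MU_x = 3/(2√x), MU_y = 3.
MRS = 3/(2√x) ÷ 3.
MRS depends only on x: 0.5/√x = 0.05 ⇒ √x = 0.5/0.05 = 10 ⇒ x = 100.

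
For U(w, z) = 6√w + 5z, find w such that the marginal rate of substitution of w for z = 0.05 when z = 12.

MU_w = 6/(2√w), MU_z = 5.
MRS = 6/(2√w) ÷ 5.
MRS depends only on w: 0.6/√w = 0.05 ⇒ √w = 0.6/0.05 = 12 ⇒ w = 144.

w = 144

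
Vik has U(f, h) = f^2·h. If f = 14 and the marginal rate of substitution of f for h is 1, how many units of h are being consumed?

h = 7

MU_f = 2·f·h and MU_h = f^2.
MRS = MU_f/MU_h = (2/1)·h/f.
Substitute f = 14: MRS = h/7. Setting h/7 = 1 gives h = 1·7 = 7.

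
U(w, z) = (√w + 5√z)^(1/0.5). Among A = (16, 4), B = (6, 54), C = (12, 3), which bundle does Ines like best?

Bundle B

Evaluate utility at each bundle:
U(A) = 196.000.
U(B) = 1536.000.
U(C) = 147.000.
Highest utility is B, so B ≻ A ≻ C.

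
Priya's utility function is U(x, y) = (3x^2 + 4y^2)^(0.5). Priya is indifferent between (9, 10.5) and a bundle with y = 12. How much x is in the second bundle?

x = 6

U depends on (x, y) only through S = 3x^2 + 4y^2, so equal utility means equal S. At (9, 10.5): S = 684.
With y = 12: 4·12^2 = 576, so 3x^2 = 684 − 576 = 108, i.e. x^2 = 36.
Hence x = √36 = 6.
Check: U(6, 12) = 26.1534.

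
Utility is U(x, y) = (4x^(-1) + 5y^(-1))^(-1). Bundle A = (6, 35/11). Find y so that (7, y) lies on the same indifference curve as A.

U depends on (x, y) only through S = 4x^(-1) + 5y^(-1), so equal utility means equal S. At (6, 35/11): S = 47/21.
With x = 7: 4·7^(-1) = 4/7, so 5y^(-1) = 47/21 − 4/7 = 5/3, i.e. y^(-1) = 1/3.
Hence y = 1/(1/3) = 3.
Check: U(7, 3) = 0.4468.

y = 3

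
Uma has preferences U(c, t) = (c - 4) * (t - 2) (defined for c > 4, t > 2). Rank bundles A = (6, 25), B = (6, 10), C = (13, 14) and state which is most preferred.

Bundle C

Evaluate utility at each bundle:
U(A) = 46.
U(B) = 16.
U(C) = 108.
Highest utility is C, so C ≻ A ≻ B.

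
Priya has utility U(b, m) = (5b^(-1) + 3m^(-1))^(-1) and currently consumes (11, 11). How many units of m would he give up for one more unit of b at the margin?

MRS = 5/3

For CES with ρ = -1, MRS = (5/3)·(m/b)^2.
At (11, 11): MRS = 5/3.
That is, one extra unit of b is worth 5/3 units of m at the margin.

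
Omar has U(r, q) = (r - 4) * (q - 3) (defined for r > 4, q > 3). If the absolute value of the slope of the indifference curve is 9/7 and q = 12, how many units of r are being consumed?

MU_r = (q−3), MU_q = (r−4).
MRS = (q−3)/(r−4).
Substitute q = 12: MRS = 9/(r − 4). Setting this equal to 9/7 gives r − 4 = 9/(9/7) = 7, so r = 11.

r = 11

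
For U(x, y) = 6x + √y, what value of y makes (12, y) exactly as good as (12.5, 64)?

y = 121

U(12.5, 64) = 83.
Set U(12, y) = 83 and solve.
With x = 12: √y = 83 − 6·12 = 11, so √y = 11 and y = 121.
Check: U(12, 121) = 83.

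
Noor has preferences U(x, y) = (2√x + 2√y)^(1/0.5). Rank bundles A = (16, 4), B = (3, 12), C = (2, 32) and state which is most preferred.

Bundle C

Evaluate utility at each bundle:
U(A) = 144.000.
U(B) = 108.000.
U(C) = 200.000.
Highest utility is C, so C ≻ A ≻ B.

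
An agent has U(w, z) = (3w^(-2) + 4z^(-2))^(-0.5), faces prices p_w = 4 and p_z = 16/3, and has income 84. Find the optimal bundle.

For CES with ρ = -2, MRS = (3/4)·(z/w)^3.
Tangency: set MRS = p_w/p_z = 4/(16/3) = 0.75.
So (z/w)^3 = 1; taking the cube root, z/w = 1, i.e. z = w.
Substitute into the budget 4·w + (16/3)·z = 84: (28/3)·w = 84, so w* = 9 and z* = 9.

w* = 9, z* = 9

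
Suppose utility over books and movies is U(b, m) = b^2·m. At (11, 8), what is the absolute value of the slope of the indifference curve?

MU_b = 2·b·m and MU_m = b^2.
MRS = MU_b/MU_m = (2/1)·m/b.
At (11, 8): MRS = 16/11.
The indifference curve has slope −16/11 at this bundle.

MRS = 16/11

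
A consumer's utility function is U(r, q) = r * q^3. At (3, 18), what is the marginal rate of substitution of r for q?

MU_r = q^3 and MU_q = 3·r·q^2.
MRS = MU_r/MU_q = (1/3)·q/r.
At (3, 18): MRS = 2.
The indifference curve has slope −2 at this bundle.

MRS = 2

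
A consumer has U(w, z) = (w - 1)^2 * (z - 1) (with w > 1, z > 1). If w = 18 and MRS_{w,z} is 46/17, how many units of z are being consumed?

z = 24

MU_w = 2·(w−1)·(z−1), MU_z = (w−1)^2.
MRS = (2/1)·(z−1)/(w−1).
Substitute w = 18: MRS = (z − 1)/8.5. Setting this equal to 46/17 gives z − 1 = (46/17)·8.5 = 23, so z = 24.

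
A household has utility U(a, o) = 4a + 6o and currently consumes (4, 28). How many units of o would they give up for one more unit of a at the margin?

MRS = 2/3

MU_a = 4, MU_o = 6, so MRS = 4/6 = 2/3 at every bundle.
At (4, 28): MRS = 2/3.
The indifference curve has slope −2/3 at this bundle.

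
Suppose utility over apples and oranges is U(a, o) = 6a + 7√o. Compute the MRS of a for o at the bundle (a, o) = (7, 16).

MU_a = 6, MU_o = 7/(2√o).
MRS = 6 ÷ (7/(2√o)).
At (7, 16): MRS = 48/7.
That is, one extra unit of a is worth 48/7 units of o at the margin.

MRS = 48/7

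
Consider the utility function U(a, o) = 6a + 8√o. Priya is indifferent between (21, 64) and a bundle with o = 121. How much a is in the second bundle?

U(21, 64) = 190.
Set U(a, 121) = 190 and solve.
With o = 121: √121 = 11, so 6a = 190 − 8·11 = 102 and a = 17.
Check: U(17, 121) = 190.

a = 17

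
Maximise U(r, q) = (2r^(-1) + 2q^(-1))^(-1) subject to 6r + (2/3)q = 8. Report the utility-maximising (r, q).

For CES with ρ = -1, MRS = (q/r)^2.
Tangency: set MRS = p_r/p_q = 6/(2/3) = 9.
So (q/r)^2 = 9; taking the square root, q/r = 3, i.e. q = 3·r.
Substitute into the budget 6·r + (2/3)·q = 8: 8·r = 8, so r* = 1 and q* = 3·1 = 3.

r* = 1, q* = 3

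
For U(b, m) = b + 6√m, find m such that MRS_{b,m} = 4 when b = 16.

m = 144

MU_b = 1, MU_m = 6/(2√m).
MRS = 1 ÷ (6/(2√m)).
MRS depends only on m: (1/3)·√m = 4 ⇒ √m = 4/(1/3) = 12 ⇒ m = 144.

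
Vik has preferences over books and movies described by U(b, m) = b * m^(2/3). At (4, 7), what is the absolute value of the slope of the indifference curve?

MU_b = m^(2/3) and MU_m = 2/3·b·m^(-1/3).
MRS = MU_b/MU_m = (1.5)·m/b.
At (4, 7): MRS = 2.625.
So at (4, 7) the consumer would give up 2.625 units of m for one more unit of b.

MRS = 2.625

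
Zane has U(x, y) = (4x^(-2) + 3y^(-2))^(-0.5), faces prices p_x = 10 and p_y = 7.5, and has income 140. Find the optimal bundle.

For CES with ρ = -2, MRS = (4/3)·(y/x)^3.
Tangency: set MRS = p_x/p_y = 10/7.5 = 4/3.
So (y/x)^3 = 1; taking the cube root, y/x = 1, i.e. y = x.
Substitute into the budget 10·x + 7.5·y = 140: 17.5·x = 140, so x* = 8 and y* = 8.

x* = 8, y* = 8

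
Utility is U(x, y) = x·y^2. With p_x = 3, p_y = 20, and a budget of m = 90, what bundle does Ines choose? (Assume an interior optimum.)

x* = 10, y* = 3

MU_x = y^2 and MU_y = 2·x·y.
MRS = MU_x/MU_y = (1/2)·y/x.
Tangency: set MRS = p_x/p_y = 3/20 = 0.15.
So (1/2)·y/x = 0.15, i.e. y = 0.3·x.
Substitute into the budget 3·x + 20·y = 90: 9·x = 90, so x* = 10.
Then y* = 0.3·10 = 3.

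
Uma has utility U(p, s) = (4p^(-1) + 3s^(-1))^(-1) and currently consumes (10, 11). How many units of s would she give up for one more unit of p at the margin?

MRS = 121/75

For CES with ρ = -1, MRS = (4/3)·(s/p)^2.
At (10, 11): MRS = 121/75.
The indifference curve has slope −121/75 at this bundle.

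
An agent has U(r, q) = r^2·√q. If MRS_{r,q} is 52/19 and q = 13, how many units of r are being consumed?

r = 19

MU_r = 2·r·√q and MU_q = 0.5·r^2·q^(-0.5).
MRS = MU_r/MU_q = (4)·q/r.
Substitute q = 13: MRS = 52/r. Setting 52/r = 52/19 gives r = 52/(52/19) = 19.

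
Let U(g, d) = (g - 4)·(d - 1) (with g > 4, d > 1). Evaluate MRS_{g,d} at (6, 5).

MU_g = (d−1), MU_d = (g−4).
MRS = (d−1)/(g−4).
At (6, 5): MRS = 2.
The indifference curve has slope −2 at this bundle.

MRS = 2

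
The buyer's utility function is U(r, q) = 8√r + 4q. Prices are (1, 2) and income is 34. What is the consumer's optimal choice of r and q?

r* = 4, q* = 15

MU_r = 8/(2√r), MU_q = 4.
MRS = 8/(2√r) ÷ 4.
Tangency: set MRS = p_r/p_q = 1/2 = 0.5.
MRS depends only on r: 1/√r = 0.5 ⇒ √r = 1/0.5 = 2 ⇒ r* = 4.
From the budget, 2·q = 34 − 1·4 = 30, so q* = 15.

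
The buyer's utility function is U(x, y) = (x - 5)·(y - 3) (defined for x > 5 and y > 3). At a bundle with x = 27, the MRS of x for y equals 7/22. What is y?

y = 10

MU_x = (y−3), MU_y = (x−5).
MRS = (y−3)/(x−5).
Substitute x = 27: MRS = (y − 3)/22. Setting this equal to 7/22 gives y − 3 = (7/22)·22 = 7, so y = 10.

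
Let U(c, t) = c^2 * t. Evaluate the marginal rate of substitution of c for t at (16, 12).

MRS = 1.5

MU_c = 2·c·t and MU_t = c^2.
MRS = MU_c/MU_t = (2/1)·t/c.
At (16, 12): MRS = 1.5.
The indifference curve has slope −1.5 at this bundle.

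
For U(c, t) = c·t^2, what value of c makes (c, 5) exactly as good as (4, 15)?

U(4, 15) = 900.
Set U(c, 5) = 900 and solve.
With t = 5: 5^2 = 25, so c = 900/25 = 36.
Check: U(36, 5) = 900.

c = 36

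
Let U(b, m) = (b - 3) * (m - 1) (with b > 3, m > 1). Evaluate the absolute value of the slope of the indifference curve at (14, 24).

MU_b = (m−1), MU_m = (b−3).
MRS = (m−1)/(b−3).
At (14, 24): MRS = 23/11.
That is, one extra unit of b is worth 23/11 units of m at the margin.

MRS = 23/11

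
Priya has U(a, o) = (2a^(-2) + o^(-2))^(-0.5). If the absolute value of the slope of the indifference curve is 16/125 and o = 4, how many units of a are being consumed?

a = 10

For CES with ρ = -2, MRS = (2/1)·(o/a)^3.
Setting (2/1)·(4/a)^3 = 16/125 gives (4/a)^3 = 8/125, so 4/a = 0.4 and a = 10.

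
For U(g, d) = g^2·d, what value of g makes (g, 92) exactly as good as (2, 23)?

U(2, 23) = 92.
Set U(g, 92) = 92 and solve.
With d = 92: g^2 = 92/92 = 1; taking the square root, g = 1.
Check: U(1, 92) = 92.

g = 1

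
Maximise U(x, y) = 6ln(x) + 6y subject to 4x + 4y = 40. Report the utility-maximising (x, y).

MU_x = 6/x, MU_y = 6.
MRS = 6/x ÷ 6.
Tangency: set MRS = p_x/p_y = 4/4 = 1.
MRS depends only on x: 1/x = 1 ⇒ x* = 1/1 = 1.
From the budget, 4·y = 40 − 4·1 = 36, so y* = 9.

x* = 1, y* = 9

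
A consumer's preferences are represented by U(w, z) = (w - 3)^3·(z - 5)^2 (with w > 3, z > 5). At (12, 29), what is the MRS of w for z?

MRS = 4

MU_w = 3·(w−3)^2·(z−5)^2, MU_z = 2·(w−3)^3·(z−5).
MRS = (3/2)·(z−5)/(w−3).
At (12, 29): MRS = 4.
That is, one extra unit of w is worth 4 units of z at the margin.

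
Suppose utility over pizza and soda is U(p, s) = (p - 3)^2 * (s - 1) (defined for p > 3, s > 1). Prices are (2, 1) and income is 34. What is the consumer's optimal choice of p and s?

MU_p = 2·(p−3)·(s−1), MU_s = (p−3)^2.
MRS = (2/1)·(s−1)/(p−3).
Tangency: set MRS = p_p/p_s = 2/1 = 2.
So (2/1)·(s − 1)/(p − 3) = 2, i.e. (s − 1) = (p − 3).
Rewrite the budget in excess-of-subsistence terms: 2·(p − 3) + 1·(s − 1) = 34 − 2·3 − 1·1 = 27.
Substituting, 3·(p − 3) = 27, so p − 3 = 9 and p* = 12.
Then s − 1 = 9, so s* = 10.

p* = 12, s* = 10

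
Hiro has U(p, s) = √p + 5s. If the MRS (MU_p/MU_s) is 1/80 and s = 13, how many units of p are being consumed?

p = 64

MU_p = 1/(2√p), MU_s = 5.
MRS = 1/(2√p) ÷ 5.
MRS depends only on p: 0.1/√p = 1/80 ⇒ √p = 0.1/(1/80) = 8 ⇒ p = 64.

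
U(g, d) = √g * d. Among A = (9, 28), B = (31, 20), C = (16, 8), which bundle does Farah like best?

Bundle B

Evaluate utility at each bundle:
U(A) = 84.000.
U(B) = 111.355.
U(C) = 32.000.
Highest utility is B, so B ≻ A ≻ C.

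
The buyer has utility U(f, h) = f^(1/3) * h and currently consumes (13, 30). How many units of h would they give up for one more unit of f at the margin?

MRS = 10/13

MU_f = 1/3·f^(-2/3)·h and MU_h = f^(1/3).
MRS = MU_f/MU_h = (1/3)·h/f.
At (13, 30): MRS = 10/13.
That is, one extra unit of f is worth 10/13 units of h at the margin.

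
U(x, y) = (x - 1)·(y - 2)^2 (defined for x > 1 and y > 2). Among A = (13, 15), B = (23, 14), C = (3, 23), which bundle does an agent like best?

Evaluate utility at each bundle:
U(A) = 2028.
U(B) = 3168.
U(C) = 882.
Highest utility is B, so B ≻ A ≻ C.

Bundle B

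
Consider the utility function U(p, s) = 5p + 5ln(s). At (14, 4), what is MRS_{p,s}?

MRS = 4

MU_p = 5, MU_s = 5/s.
MRS = 5 ÷ (5/s).
At (14, 4): MRS = 4.
That is, one extra unit of p is worth 4 units of s at the margin.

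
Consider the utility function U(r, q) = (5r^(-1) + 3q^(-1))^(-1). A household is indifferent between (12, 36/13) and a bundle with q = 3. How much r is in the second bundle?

U depends on (r, q) only through S = 5r^(-1) + 3q^(-1), so equal utility means equal S. At (12, 36/13): S = 1.5.
With q = 3: 3·3^(-1) = 1, so 5r^(-1) = 1.5 − 1 = 0.5, i.e. r^(-1) = 0.1.
Hence r = 1/0.1 = 10.
Check: U(10, 3) = 0.6667.

r = 10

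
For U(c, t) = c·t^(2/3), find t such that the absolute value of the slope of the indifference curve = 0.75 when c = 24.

t = 12

MU_c = t^(2/3) and MU_t = 2/3·c·t^(-1/3).
MRS = MU_c/MU_t = (1.5)·t/c.
Substitute c = 24: MRS = t/16. Setting t/16 = 0.75 gives t = 0.75·16 = 12.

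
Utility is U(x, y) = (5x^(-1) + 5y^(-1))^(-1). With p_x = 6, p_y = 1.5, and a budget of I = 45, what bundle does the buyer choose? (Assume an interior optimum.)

x* = 5, y* = 10

For CES with ρ = -1, MRS = (y/x)^2.
Tangency: set MRS = p_x/p_y = 6/1.5 = 4.
So (y/x)^2 = 4; taking the square root, y/x = 2, i.e. y = 2·x.
Substitute into the budget 6·x + 1.5·y = 45: 9·x = 45, so x* = 5 and y* = 2·5 = 10.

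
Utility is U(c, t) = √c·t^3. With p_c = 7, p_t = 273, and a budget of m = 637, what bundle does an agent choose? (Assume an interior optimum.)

c* = 13, t* = 2

MU_c = 0.5·c^(-0.5)·t^3 and MU_t = 3·√c·t^2.
MRS = MU_c/MU_t = (1/6)·t/c.
Tangency: set MRS = p_c/p_t = 7/273 = 1/39.
So (1/6)·t/c = 1/39, i.e. t = (2/13)·c.
Substitute into the budget 7·c + 273·t = 637: 49·c = 637, so c* = 13.
Then t* = (2/13)·13 = 2.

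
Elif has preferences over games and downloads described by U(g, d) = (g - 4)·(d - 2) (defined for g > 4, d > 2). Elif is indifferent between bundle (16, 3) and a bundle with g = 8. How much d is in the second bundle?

U(16, 3) = 12.
Set U(8, d) = 12 and solve.
With g = 8: (8 − 4) = 4, so (d − 2) = 12/4 = 3.
So d = 2 + 3 = 5.
Check: U(8, 5) = 12.

d = 5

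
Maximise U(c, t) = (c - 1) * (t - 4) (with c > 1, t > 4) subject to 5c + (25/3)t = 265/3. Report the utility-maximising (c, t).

MU_c = (t−4), MU_t = (c−1).
MRS = (t−4)/(c−1).
Tangency: set MRS = p_c/p_t = 5/(25/3) = 0.6.
So (t − 4)/(c − 1) = 0.6, i.e. (t − 4) = 0.6·(c − 1).
Rewrite the budget in excess-of-subsistence terms: 5·(c − 1) + (25/3)·(t − 4) = 265/3 − 5·1 − (25/3)·4 = 50.
Substituting, 10·(c − 1) = 50, so c − 1 = 5 and c* = 6.
Then t − 4 = 0.6·5 = 3, so t* = 7.

c* = 6, t* = 7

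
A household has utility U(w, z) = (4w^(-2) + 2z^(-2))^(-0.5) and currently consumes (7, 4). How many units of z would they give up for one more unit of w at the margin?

For CES with ρ = -2, MRS = (4/2)·(z/w)^3.
At (7, 4): MRS = 128/343.
That is, one extra unit of w is worth 128/343 units of z at the margin.

MRS = 128/343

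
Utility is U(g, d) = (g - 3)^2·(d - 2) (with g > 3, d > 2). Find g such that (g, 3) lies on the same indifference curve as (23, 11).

g = 63

U(23, 11) = 3600.
Set U(g, 3) = 3600 and solve.
With d = 3: (3 − 2) = 1, so (g − 3)^2 = 3600/1 = 3600.
Taking the square root (with g > 3): g − 3 = 60, so g = 63.
Check: U(63, 3) = 3600.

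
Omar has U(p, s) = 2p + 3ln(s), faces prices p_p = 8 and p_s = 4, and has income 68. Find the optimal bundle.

p* = 7, s* = 3

MU_p = 2, MU_s = 3/s.
MRS = 2 ÷ (3/s).
Tangency: set MRS = p_p/p_s = 8/4 = 2.
MRS depends only on s: (2/3)·s = 2 ⇒ s* = 2/(2/3) = 3.
From the budget, 8·p = 68 − 4·3 = 56, so p* = 7.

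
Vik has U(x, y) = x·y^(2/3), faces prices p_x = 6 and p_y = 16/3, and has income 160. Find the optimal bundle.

MU_x = y^(2/3) and MU_y = 2/3·x·y^(-1/3).
MRS = MU_x/MU_y = (1.5)·y/x.
Tangency: set MRS = p_x/p_y = 6/(16/3) = 1.125.
So (1.5)·y/x = 1.125, i.e. y = 0.75·x.
Substitute into the budget 6·x + (16/3)·y = 160: 10·x = 160, so x* = 16.
Then y* = 0.75·16 = 12.

x* = 16, y* = 12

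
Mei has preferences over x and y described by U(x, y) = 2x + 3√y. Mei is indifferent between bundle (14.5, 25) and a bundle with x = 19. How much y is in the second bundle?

U(14.5, 25) = 44.
Set U(19, y) = 44 and solve.
With x = 19: 3√y = 44 − 2·19 = 6, so √y = 2 and y = 4.
Check: U(19, 4) = 44.

y = 4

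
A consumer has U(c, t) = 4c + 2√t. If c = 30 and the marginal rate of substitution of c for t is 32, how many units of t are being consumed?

MU_c = 4, MU_t = 2/(2√t).
MRS = 4 ÷ (2/(2√t)).
MRS depends only on t: 4·√t = 32 ⇒ √t = 32/4 = 8 ⇒ t = 64.

t = 64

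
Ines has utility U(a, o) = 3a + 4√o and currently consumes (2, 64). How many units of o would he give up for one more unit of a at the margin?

MU_a = 3, MU_o = 4/(2√o).
MRS = 3 ÷ (4/(2√o)).
At (2, 64): MRS = 12.
That is, one extra unit of a is worth 12 units of o at the margin.

MRS = 12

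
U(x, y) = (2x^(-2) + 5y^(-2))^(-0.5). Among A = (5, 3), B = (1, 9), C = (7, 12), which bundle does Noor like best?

Evaluate utility at each bundle:
U(A) = 1.254.
U(B) = 0.696.
U(C) = 3.638.
Highest utility is C, so C ≻ A ≻ B.

Bundle C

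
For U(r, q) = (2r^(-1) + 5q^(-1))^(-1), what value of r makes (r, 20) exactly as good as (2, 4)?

r = 1

U depends on (r, q) only through S = 2r^(-1) + 5q^(-1), so equal utility means equal S. At (2, 4): S = 2.25.
With q = 20: 5·20^(-1) = 0.25, so 2r^(-1) = 2.25 − 0.25 = 2, i.e. r^(-1) = 1.
Hence r = 1/1 = 1.
Check: U(1, 20) = 0.4444.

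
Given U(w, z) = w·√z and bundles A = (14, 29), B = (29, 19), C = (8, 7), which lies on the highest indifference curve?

Evaluate utility at each bundle:
U(A) = 75.392.
U(B) = 126.408.
U(C) = 21.166.
Highest utility is B, so B ≻ A ≻ C.

Bundle B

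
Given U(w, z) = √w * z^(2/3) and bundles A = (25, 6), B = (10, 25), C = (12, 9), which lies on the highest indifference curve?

Evaluate utility at each bundle:
U(A) = 16.510.
U(B) = 27.037.
U(C) = 14.988.
Highest utility is B, so B ≻ A ≻ C.

Bundle B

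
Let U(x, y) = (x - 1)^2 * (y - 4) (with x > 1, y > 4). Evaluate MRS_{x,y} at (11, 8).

MRS = 0.8

MU_x = 2·(x−1)·(y−4), MU_y = (x−1)^2.
MRS = (2/1)·(y−4)/(x−1).
At (11, 8): MRS = 0.8.
The indifference curve has slope −0.8 at this bundle.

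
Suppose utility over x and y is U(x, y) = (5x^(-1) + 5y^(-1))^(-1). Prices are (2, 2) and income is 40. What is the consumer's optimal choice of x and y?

x* = 10, y* = 10

For CES with ρ = -1, MRS = (y/x)^2.
Tangency: set MRS = p_x/p_y = 2/2 = 1.
So (y/x)^2 = 1; taking the square root, y/x = 1, i.e. y = x.
Substitute into the budget 2·x + 2·y = 40: 4·x = 40, so x* = 10 and y* = 10.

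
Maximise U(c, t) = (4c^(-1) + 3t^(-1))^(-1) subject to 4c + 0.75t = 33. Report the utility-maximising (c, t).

For CES with ρ = -1, MRS = (4/3)·(t/c)^2.
Tangency: set MRS = p_c/p_t = 4/0.75 = 16/3.
So (t/c)^2 = 4; taking the square root, t/c = 2, i.e. t = 2·c.
Substitute into the budget 4·c + 0.75·t = 33: 5.5·c = 33, so c* = 6 and t* = 2·6 = 12.

c* = 6, t* = 12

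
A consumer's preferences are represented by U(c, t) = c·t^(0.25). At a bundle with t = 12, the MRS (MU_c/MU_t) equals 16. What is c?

c = 3

MU_c = t^(0.25) and MU_t = 0.25·c·t^(-0.75).
MRS = MU_c/MU_t = (4)·t/c.
Substitute t = 12: MRS = 48/c. Setting 48/c = 16 gives c = 48/16 = 3.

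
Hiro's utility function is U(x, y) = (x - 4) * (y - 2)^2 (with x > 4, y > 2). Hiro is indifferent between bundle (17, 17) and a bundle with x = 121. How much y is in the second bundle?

U(17, 17) = 2925.
Set U(121, y) = 2925 and solve.
With x = 121: (121 − 4) = 117, so (y − 2)^2 = 2925/117 = 25.
Taking the square root (with y > 2): y − 2 = 5, so y = 7.
Check: U(121, 7) = 2925.

y = 7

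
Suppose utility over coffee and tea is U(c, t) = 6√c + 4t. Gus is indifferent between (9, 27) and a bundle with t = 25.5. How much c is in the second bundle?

c = 16

U(9, 27) = 126.
Set U(c, 25.5) = 126 and solve.
With t = 25.5: 6√c = 126 − 4·25.5 = 24, so √c = 4 and c = 16.
Check: U(16, 25.5) = 126.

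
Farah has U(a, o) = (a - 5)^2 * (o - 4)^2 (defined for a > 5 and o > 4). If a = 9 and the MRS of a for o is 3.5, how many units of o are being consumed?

o = 18

MU_a = 2·(a−5)·(o−4)^2, MU_o = 2·(a−5)^2·(o−4).
MRS = (o−4)/(a−5).
Substitute a = 9: MRS = (o − 4)/4. Setting this equal to 3.5 gives o − 4 = 3.5·4 = 14, so o = 18.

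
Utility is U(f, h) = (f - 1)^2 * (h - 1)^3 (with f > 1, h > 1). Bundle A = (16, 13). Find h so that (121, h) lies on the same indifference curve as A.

U(16, 13) = 388800.
Set U(121, h) = 388800 and solve.
With f = 121: (121 − 1)^2 = 14400, so (h − 1)^3 = 388800/14400 = 27.
Taking the cube root (with h > 1): h − 1 = 3, so h = 4.
Check: U(121, 4) = 388800.

h = 4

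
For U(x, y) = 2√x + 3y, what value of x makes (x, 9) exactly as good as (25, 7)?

U(25, 7) = 31.
Set U(x, 9) = 31 and solve.
With y = 9: 2√x = 31 − 3·9 = 4, so √x = 2 and x = 4.
Check: U(4, 9) = 31.

x = 4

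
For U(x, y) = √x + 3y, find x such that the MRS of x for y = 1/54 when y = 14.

x = 81

MU_x = 1/(2√x), MU_y = 3.
MRS = 1/(2√x) ÷ 3.
MRS depends only on x: (1/6)/√x = 1/54 ⇒ √x = (1/6)/(1/54) = 9 ⇒ x = 81.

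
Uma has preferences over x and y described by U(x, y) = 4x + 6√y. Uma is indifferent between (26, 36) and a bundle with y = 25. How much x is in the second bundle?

U(26, 36) = 140.
Set U(x, 25) = 140 and solve.
With y = 25: √25 = 5, so 4x = 140 − 6·5 = 110 and x = 27.5.
Check: U(27.5, 25) = 140.

x = 27.5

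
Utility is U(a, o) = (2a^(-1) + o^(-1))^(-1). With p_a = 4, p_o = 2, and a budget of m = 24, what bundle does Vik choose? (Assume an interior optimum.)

a* = 4, o* = 4

For CES with ρ = -1, MRS = (2/1)·(o/a)^2.
Tangency: set MRS = p_a/p_o = 4/2 = 2.
So (o/a)^2 = 1; taking the square root, o/a = 1, i.e. o = a.
Substitute into the budget 4·a + 2·o = 24: 6·a = 24, so a* = 4 and o* = 4.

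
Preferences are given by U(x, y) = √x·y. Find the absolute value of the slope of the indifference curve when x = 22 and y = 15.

MU_x = 0.5·x^(-0.5)·y and MU_y = √x.
MRS = MU_x/MU_y = (0.5)·y/x.
At (22, 15): MRS = 15/44.
The indifference curve has slope −15/44 at this bundle.

MRS = 15/44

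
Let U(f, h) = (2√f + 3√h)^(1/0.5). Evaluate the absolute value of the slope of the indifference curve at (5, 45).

MRS = 2

For CES with ρ = 0.5, MRS = (2/3)·√(h/f).
At (5, 45): MRS = 2.
The indifference curve has slope −2 at this bundle.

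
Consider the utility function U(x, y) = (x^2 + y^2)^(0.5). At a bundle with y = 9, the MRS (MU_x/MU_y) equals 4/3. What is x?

x = 12

For CES with ρ = 2, MRS = (y/x)^(-1).
Setting (9/x)^(-1) = 4/3 gives 9/x = 0.75 and x = 12.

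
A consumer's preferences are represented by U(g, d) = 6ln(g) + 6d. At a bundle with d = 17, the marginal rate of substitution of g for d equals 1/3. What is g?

MU_g = 6/g, MU_d = 6.
MRS = 6/g ÷ 6.
MRS depends only on g: 1/g = 1/3 ⇒ g = 1/(1/3) = 3.

g = 3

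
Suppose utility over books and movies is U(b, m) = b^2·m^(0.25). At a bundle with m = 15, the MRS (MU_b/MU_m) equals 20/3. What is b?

b = 18

MU_b = 2·b·m^(0.25) and MU_m = 0.25·b^2·m^(-0.75).
MRS = MU_b/MU_m = (8)·m/b.
Substitute m = 15: MRS = 120/b. Setting 120/b = 20/3 gives b = 120/(20/3) = 18.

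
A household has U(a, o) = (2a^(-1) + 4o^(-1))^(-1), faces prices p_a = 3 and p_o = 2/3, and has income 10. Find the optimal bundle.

a* = 2, o* = 6

For CES with ρ = -1, MRS = (2/4)·(o/a)^2.
Tangency: set MRS = p_a/p_o = 3/(2/3) = 4.5.
So (o/a)^2 = 9; taking the square root, o/a = 3, i.e. o = 3·a.
Substitute into the budget 3·a + (2/3)·o = 10: 5·a = 10, so a* = 2 and o* = 3·2 = 6.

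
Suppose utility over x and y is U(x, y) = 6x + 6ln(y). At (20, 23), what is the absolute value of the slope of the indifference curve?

MRS = 23

MU_x = 6, MU_y = 6/y.
MRS = 6 ÷ (6/y).
At (20, 23): MRS = 23.
So at (20, 23) the consumer would give up 23 units of y for one more unit of x.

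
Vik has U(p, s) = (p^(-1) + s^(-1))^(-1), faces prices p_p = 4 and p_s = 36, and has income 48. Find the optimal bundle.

For CES with ρ = -1, MRS = (s/p)^2.
Tangency: set MRS = p_p/p_s = 4/36 = 1/9.
So (s/p)^2 = 1/9; taking the square root, s/p = 1/3, i.e. s = (1/3)·p.
Substitute into the budget 4·p + 36·s = 48: 16·p = 48, so p* = 3 and s* = (1/3)·3 = 1.

p* = 3, s* = 1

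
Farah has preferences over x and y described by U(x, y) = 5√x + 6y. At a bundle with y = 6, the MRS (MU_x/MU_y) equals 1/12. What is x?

MU_x = 5/(2√x), MU_y = 6.
MRS = 5/(2√x) ÷ 6.
MRS depends only on x: (5/12)/√x = 1/12 ⇒ √x = (5/12)/(1/12) = 5 ⇒ x = 25.

x = 25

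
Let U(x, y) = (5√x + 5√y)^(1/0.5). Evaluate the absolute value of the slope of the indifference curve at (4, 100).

MRS = 5

For CES with ρ = 0.5, MRS = √(y/x).
At (4, 100): MRS = 5.
The indifference curve has slope −5 at this bundle.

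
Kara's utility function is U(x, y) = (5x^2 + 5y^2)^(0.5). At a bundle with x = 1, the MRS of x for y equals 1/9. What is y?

y = 9

For CES with ρ = 2, MRS = (y/x)^(-1).
Setting (y/1)^(-1) = 1/9 gives y/1 = 9 and y = 9.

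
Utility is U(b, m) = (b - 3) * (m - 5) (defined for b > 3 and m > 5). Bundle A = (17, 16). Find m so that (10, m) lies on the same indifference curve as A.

m = 27

U(17, 16) = 154.
Set U(10, m) = 154 and solve.
With b = 10: (10 − 3) = 7, so (m − 5) = 154/7 = 22.
So m = 5 + 22 = 27.
Check: U(10, 27) = 154.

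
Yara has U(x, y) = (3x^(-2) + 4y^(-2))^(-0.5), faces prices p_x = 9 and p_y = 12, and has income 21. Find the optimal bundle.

For CES with ρ = -2, MRS = (3/4)·(y/x)^3.
Tangency: set MRS = p_x/p_y = 9/12 = 0.75.
So (y/x)^3 = 1; taking the cube root, y/x = 1, i.e. y = x.
Substitute into the budget 9·x + 12·y = 21: 21·x = 21, so x* = 1 and y* = 1.

x* = 1, y* = 1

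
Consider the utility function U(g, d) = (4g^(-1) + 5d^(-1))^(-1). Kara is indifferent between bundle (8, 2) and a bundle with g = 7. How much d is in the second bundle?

d = 35/17

U depends on (g, d) only through S = 4g^(-1) + 5d^(-1), so equal utility means equal S. At (8, 2): S = 3.
With g = 7: 4·7^(-1) = 4/7, so 5d^(-1) = 3 − 4/7 = 17/7, i.e. d^(-1) = 17/35.
Hence d = 1/(17/35) = 35/17.
Check: U(7, 35/17) = 0.3333.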